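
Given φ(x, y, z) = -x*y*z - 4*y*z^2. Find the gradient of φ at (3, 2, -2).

∂φ/∂x = -y*z
∂φ/∂y = -x*z - 4*z^2
∂φ/∂z = -x*y - 8*y*z
∇φ = (-y*z, -x*z - 4*z^2, -x*y - 8*y*z)
At (3, 2, -2): (4, -10, 26).

(4, -10, 26)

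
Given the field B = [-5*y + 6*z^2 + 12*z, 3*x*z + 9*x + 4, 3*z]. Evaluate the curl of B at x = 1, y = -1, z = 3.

(-3, 48, 23)

(∇×B)₁ = ∂B₃/∂y − ∂B₂/∂z = -3*x
(∇×B)₂ = ∂B₁/∂z − ∂B₃/∂x = 12*z + 12
(∇×B)₃ = ∂B₂/∂x − ∂B₁/∂y = 3*z + 14
∇×B = (-3*x, 12*z + 12, 3*z + 14)
At (1, -1, 3): (-3, 48, 23).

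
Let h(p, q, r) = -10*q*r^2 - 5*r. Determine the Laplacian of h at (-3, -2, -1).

40

∂²h/∂p² = 0
∂²h/∂q² = 0
∂²h/∂r² = -20*q
∇²h = -20*q
At (-3, -2, -1): 40.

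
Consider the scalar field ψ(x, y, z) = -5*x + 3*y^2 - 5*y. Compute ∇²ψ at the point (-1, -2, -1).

6

∂²ψ/∂x² = 0
∂²ψ/∂y² = 6
∂²ψ/∂z² = 0
∇²ψ = 6
At (-1, -2, -1): 6.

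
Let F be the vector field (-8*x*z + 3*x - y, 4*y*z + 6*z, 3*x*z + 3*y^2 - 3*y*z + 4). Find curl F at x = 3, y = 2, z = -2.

(4, -18, 1)

(∇×F)₁ = ∂F₃/∂y − ∂F₂/∂z = 2*y - 3*z - 6
(∇×F)₂ = ∂F₁/∂z − ∂F₃/∂x = -8*x - 3*z
(∇×F)₃ = ∂F₂/∂x − ∂F₁/∂y = 1
∇×F = (2*y - 3*z - 6, -8*x - 3*z, 1)
At (3, 2, -2): (4, -18, 1).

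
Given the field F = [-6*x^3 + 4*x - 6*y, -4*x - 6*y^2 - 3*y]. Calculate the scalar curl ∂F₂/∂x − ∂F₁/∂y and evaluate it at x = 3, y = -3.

∂F₂/∂x = -4
∂F₁/∂y = -6
Scalar curl = 2
At (3, -3): 2.

2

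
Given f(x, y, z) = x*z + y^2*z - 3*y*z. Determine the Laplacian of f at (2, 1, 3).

6

∂²f/∂x² = 0
∂²f/∂y² = 2*z
∂²f/∂z² = 0
∇²f = 2*z
At (2, 1, 3): 6.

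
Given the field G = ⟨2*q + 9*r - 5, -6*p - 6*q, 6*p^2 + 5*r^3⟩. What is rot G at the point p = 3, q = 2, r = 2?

(∇×G)₁ = ∂G₃/∂q − ∂G₂/∂r = 0
(∇×G)₂ = ∂G₁/∂r − ∂G₃/∂p = -12*p + 9
(∇×G)₃ = ∂G₂/∂p − ∂G₁/∂q = -8
∇×G = (0, -12*p + 9, -8)
At (3, 2, 2): (0, -27, -8).

(0, -27, -8)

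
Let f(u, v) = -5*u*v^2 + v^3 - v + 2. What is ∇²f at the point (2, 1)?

-14

∂²f/∂u² = 0
∂²f/∂v² = 2*(-5*u + 3*v)
∇²f = -10*u + 6*v
At (2, 1): -14.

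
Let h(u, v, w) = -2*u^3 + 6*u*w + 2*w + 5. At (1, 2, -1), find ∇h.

∂h/∂u = -6*u^2 + 6*w
∂h/∂v = 0
∂h/∂w = 6*u + 2
∇h = (-6*u^2 + 6*w, 0, 6*u + 2)
At (1, 2, -1): (-12, 0, 8).

(-12, 0, 8)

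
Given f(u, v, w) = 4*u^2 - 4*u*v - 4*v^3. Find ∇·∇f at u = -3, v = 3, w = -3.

-64

∂²f/∂u² = 8
∂²f/∂v² = -24*v
∂²f/∂w² = 0
∇²f = -24*v + 8
At (-3, 3, -3): -64.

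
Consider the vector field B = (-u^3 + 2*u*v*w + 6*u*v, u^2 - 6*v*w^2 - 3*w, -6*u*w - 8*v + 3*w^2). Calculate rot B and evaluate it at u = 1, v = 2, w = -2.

(-53, -8, 0)

(∇×B)₁ = ∂B₃/∂v − ∂B₂/∂w = 12*v*w - 5
(∇×B)₂ = ∂B₁/∂w − ∂B₃/∂u = 2*u*v + 6*w
(∇×B)₃ = ∂B₂/∂u − ∂B₁/∂v = -2*u*w - 4*u
∇×B = (12*v*w - 5, 2*u*v + 6*w, -2*u*w - 4*u)
At (1, 2, -2): (-53, -8, 0).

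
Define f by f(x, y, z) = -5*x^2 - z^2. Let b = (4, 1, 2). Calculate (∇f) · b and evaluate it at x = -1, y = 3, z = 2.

∂f/∂x = -10*x
∂f/∂y = 0
∂f/∂z = -2*z
∇f at (-1, 3, 2) = (10, 0, -4)
∇f · b = (10)(4) + (0)(1) + (-4)(2) = 32

32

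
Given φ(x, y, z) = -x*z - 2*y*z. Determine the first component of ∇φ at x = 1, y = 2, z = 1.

-1

(∇φ)_1 = ∂φ/∂x = -z
At (1, 2, 1): -1.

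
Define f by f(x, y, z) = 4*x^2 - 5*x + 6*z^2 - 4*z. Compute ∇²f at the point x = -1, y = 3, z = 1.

20

∂²f/∂x² = 8
∂²f/∂y² = 0
∂²f/∂z² = 12
∇²f = 20
At (-1, 3, 1): 20.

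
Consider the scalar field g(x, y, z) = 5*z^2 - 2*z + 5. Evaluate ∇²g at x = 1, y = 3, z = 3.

10

∂²g/∂x² = 0
∂²g/∂y² = 0
∂²g/∂z² = 10
∇²g = 10
At (1, 3, 3): 10.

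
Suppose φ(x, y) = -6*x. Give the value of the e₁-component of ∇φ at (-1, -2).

-6

(∇φ)_1 = ∂φ/∂x = -6
At (-1, -2): -6.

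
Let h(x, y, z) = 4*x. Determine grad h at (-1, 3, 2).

(4, 0, 0)

∂h/∂x = 4
∂h/∂y = 0
∂h/∂z = 0
∇h = (4, 0, 0)
At (-1, 3, 2): (4, 0, 0).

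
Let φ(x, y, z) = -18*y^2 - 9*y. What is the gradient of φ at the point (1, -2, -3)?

(0, 63, 0)

∂φ/∂x = 0
∂φ/∂y = -36*y - 9
∂φ/∂z = 0
∇φ = (0, -36*y - 9, 0)
At (1, -2, -3): (0, 63, 0).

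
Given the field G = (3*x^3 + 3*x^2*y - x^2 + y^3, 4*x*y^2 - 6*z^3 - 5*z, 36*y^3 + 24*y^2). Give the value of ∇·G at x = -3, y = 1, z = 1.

45

∂G₁/∂x = 9*x^2 + 6*x*y - 2*x
∂G₂/∂y = 8*x*y
∂G₃/∂z = 0
∇·G = 9*x^2 + 14*x*y - 2*x
At (-3, 1, 1): 45.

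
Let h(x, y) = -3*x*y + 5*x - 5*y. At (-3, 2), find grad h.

(-1, 4)

∂h/∂x = -3*y + 5
∂h/∂y = -3*x - 5
∇h = (-3*y + 5, -3*x - 5)
At (-3, 2): (-1, 4).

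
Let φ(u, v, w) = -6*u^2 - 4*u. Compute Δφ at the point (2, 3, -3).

-12

∂²φ/∂u² = -12
∂²φ/∂v² = 0
∂²φ/∂w² = 0
∇²φ = -12
At (2, 3, -3): -12.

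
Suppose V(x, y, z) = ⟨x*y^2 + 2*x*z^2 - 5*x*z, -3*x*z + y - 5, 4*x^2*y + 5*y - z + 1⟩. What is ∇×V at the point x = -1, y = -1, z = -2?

(6, 5, 4)

(∇×V)₁ = ∂V₃/∂y − ∂V₂/∂z = 4*x^2 + 3*x + 5
(∇×V)₂ = ∂V₁/∂z − ∂V₃/∂x = -8*x*y + 4*x*z - 5*x
(∇×V)₃ = ∂V₂/∂x − ∂V₁/∂y = -2*x*y - 3*z
∇×V = (4*x^2 + 3*x + 5, -8*x*y + 4*x*z - 5*x, -2*x*y - 3*z)
At (-1, -1, -2): (6, 5, 4).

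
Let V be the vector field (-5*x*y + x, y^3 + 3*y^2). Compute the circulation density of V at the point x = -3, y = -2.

-15

∂V₂/∂x = 0
∂V₁/∂y = -5*x
Scalar curl = 5*x
At (-3, -2): -15.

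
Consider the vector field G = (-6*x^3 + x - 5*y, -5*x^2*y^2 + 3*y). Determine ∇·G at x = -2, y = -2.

12

∂G₁/∂x = -18*x^2 + 1
∂G₂/∂y = -10*x^2*y + 3
∇·G = -10*x^2*y - 18*x^2 + 4
At (-2, -2): 12.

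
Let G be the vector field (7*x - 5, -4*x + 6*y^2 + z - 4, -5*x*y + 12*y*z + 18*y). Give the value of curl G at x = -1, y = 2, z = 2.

(∇×G)₁ = ∂G₃/∂y − ∂G₂/∂z = -5*x + 12*z + 17
(∇×G)₂ = ∂G₁/∂z − ∂G₃/∂x = 5*y
(∇×G)₃ = ∂G₂/∂x − ∂G₁/∂y = -4
∇×G = (-5*x + 12*z + 17, 5*y, -4)
At (-1, 2, 2): (46, 10, -4).

(46, 10, -4)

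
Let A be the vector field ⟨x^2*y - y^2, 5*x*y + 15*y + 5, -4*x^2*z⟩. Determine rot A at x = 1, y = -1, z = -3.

(0, -24, -8)

(∇×A)₁ = ∂A₃/∂y − ∂A₂/∂z = 0
(∇×A)₂ = ∂A₁/∂z − ∂A₃/∂x = 8*x*z
(∇×A)₃ = ∂A₂/∂x − ∂A₁/∂y = -x^2 + 7*y
∇×A = (0, 8*x*z, -x^2 + 7*y)
At (1, -1, -3): (0, -24, -8).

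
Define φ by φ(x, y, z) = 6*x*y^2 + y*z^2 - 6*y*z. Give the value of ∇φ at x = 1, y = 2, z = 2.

∂φ/∂x = 6*y^2
∂φ/∂y = 12*x*y + z^2 - 6*z
∂φ/∂z = 2*y*z - 6*y
∇φ = (6*y^2, 12*x*y + z^2 - 6*z, 2*y*z - 6*y)
At (1, 2, 2): (24, 16, -4).

(24, 16, -4)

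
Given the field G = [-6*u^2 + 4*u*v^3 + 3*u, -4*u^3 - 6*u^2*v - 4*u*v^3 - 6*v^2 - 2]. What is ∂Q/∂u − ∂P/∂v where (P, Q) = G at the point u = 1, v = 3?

∂G₂/∂u = -12*u^2 - 12*u*v - 4*v^3
∂G₁/∂v = 12*u*v^2
Scalar curl = -12*u^2 - 12*u*v^2 - 12*u*v - 4*v^3
At (1, 3): -264.

-264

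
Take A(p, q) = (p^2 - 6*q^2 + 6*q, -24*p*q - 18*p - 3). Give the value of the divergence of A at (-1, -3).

∂A₁/∂p = 2*p
∂A₂/∂q = -24*p
∇·A = -22*p
At (-1, -3): 22.

22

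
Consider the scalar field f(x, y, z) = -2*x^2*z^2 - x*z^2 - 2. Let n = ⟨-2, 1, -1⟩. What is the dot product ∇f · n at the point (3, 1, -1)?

-16

∂f/∂x = -4*x*z^2 - z^2
∂f/∂y = 0
∂f/∂z = -4*x^2*z - 2*x*z
∇f at (3, 1, -1) = (-13, 0, 42)
∇f · n = (-13)(-2) + (0)(1) + (42)(-1) = -16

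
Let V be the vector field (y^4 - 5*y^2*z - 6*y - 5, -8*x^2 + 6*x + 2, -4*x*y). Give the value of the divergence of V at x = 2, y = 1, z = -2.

0

∂V₁/∂x = 0
∂V₂/∂y = 0
∂V₃/∂z = 0
∇·V = 0
At (2, 1, -2): 0.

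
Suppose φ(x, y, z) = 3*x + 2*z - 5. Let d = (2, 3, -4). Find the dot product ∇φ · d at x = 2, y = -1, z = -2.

-2

∂φ/∂x = 3
∂φ/∂y = 0
∂φ/∂z = 2
∇φ at (2, -1, -2) = (3, 0, 2)
∇φ · d = (3)(2) + (0)(3) + (2)(-4) = -2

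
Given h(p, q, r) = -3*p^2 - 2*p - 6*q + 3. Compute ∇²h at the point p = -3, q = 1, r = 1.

-6

∂²h/∂p² = -6
∂²h/∂q² = 0
∂²h/∂r² = 0
∇²h = -6
At (-3, 1, 1): -6.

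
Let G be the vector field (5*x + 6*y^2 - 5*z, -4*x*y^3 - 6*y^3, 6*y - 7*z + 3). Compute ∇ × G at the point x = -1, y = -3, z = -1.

(6, -5, 144)

(∇×G)₁ = ∂G₃/∂y − ∂G₂/∂z = 6
(∇×G)₂ = ∂G₁/∂z − ∂G₃/∂x = -5
(∇×G)₃ = ∂G₂/∂x − ∂G₁/∂y = -4*y^3 - 12*y
∇×G = (6, -5, -4*y^3 - 12*y)
At (-1, -3, -1): (6, -5, 144).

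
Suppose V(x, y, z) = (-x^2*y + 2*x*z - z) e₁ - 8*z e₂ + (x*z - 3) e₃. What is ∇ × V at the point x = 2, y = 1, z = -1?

(∇×V)₁ = ∂V₃/∂y − ∂V₂/∂z = 8
(∇×V)₂ = ∂V₁/∂z − ∂V₃/∂x = 2*x - z - 1
(∇×V)₃ = ∂V₂/∂x − ∂V₁/∂y = x^2
∇×V = (8, 2*x - z - 1, x^2)
At (2, 1, -1): (8, 4, 4).

(8, 4, 4)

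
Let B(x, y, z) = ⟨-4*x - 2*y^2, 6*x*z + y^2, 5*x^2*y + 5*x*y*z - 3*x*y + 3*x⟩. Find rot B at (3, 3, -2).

(-12, -54, 0)

(∇×B)₁ = ∂B₃/∂y − ∂B₂/∂z = 5*x^2 + 5*x*z - 9*x
(∇×B)₂ = ∂B₁/∂z − ∂B₃/∂x = -10*x*y - 5*y*z + 3*y - 3
(∇×B)₃ = ∂B₂/∂x − ∂B₁/∂y = 4*y + 6*z
∇×B = (5*x^2 + 5*x*z - 9*x, -10*x*y - 5*y*z + 3*y - 3, 4*y + 6*z)
At (3, 3, -2): (-12, -54, 0).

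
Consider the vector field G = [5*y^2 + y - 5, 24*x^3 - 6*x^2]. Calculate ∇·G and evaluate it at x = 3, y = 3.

0

∂G₁/∂x = 0
∂G₂/∂y = 0
∇·G = 0
At (3, 3): 0.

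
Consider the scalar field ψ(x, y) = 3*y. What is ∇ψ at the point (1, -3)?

(0, 3)

∂ψ/∂x = 0
∂ψ/∂y = 3
∇ψ = (0, 3)
At (1, -3): (0, 3).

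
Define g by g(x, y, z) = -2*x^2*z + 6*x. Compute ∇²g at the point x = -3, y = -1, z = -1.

∂²g/∂x² = -4*z
∂²g/∂y² = 0
∂²g/∂z² = 0
∇²g = -4*z
At (-3, -1, -1): 4.

4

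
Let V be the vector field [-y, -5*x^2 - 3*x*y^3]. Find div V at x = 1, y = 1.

∂V₁/∂x = 0
∂V₂/∂y = -9*x*y^2
∇·V = -9*x*y^2
At (1, 1): -9.

-9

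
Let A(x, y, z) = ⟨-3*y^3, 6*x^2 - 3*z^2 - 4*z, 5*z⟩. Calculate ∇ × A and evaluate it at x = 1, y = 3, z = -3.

(∇×A)₁ = ∂A₃/∂y − ∂A₂/∂z = 6*z + 4
(∇×A)₂ = ∂A₁/∂z − ∂A₃/∂x = 0
(∇×A)₃ = ∂A₂/∂x − ∂A₁/∂y = 12*x + 9*y^2
∇×A = (6*z + 4, 0, 12*x + 9*y^2)
At (1, 3, -3): (-14, 0, 93).

(-14, 0, 93)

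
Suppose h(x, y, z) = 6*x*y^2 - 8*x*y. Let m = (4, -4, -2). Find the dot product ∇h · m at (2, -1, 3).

216

∂h/∂x = 6*y^2 - 8*y
∂h/∂y = 12*x*y - 8*x
∂h/∂z = 0
∇h at (2, -1, 3) = (14, -40, 0)
∇h · m = (14)(4) + (-40)(-4) + (0)(-2) = 216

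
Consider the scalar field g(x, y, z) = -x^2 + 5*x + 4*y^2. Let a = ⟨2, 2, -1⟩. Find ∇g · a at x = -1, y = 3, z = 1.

62

∂g/∂x = -2*x + 5
∂g/∂y = 8*y
∂g/∂z = 0
∇g at (-1, 3, 1) = (7, 24, 0)
∇g · a = (7)(2) + (24)(2) + (0)(-1) = 62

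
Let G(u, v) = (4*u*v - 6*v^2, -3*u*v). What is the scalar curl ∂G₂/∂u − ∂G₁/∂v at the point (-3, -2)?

-6

∂G₂/∂u = -3*v
∂G₁/∂v = 4*u - 12*v
Scalar curl = -4*u + 9*v
At (-3, -2): -6.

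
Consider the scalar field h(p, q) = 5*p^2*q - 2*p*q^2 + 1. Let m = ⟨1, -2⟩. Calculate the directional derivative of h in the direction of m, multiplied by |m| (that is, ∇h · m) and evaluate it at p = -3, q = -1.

∂h/∂p = 10*p*q - 2*q^2
∂h/∂q = 5*p^2 - 4*p*q
∇h at (-3, -1) = (28, 33)
∇h · m = (28)(1) + (33)(-2) = -38

-38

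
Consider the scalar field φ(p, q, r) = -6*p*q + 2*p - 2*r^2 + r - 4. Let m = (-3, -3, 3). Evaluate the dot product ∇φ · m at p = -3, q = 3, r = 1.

∂φ/∂p = -6*q + 2
∂φ/∂q = -6*p
∂φ/∂r = -4*r + 1
∇φ at (-3, 3, 1) = (-16, 18, -3)
∇φ · m = (-16)(-3) + (18)(-3) + (-3)(3) = -15

-15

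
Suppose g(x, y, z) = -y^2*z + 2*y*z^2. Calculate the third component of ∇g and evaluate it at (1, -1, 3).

(∇g)_3 = ∂g/∂z = -y^2 + 4*y*z
At (1, -1, 3): -13.

-13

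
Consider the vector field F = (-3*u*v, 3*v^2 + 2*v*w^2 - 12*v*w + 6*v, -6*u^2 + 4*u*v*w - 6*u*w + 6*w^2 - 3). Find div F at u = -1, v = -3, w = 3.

33

∂F₁/∂u = -3*v
∂F₂/∂v = 6*v + 2*w^2 - 12*w + 6
∂F₃/∂w = 4*u*v - 6*u + 12*w
∇·F = 4*u*v - 6*u + 3*v + 2*w^2 + 6
At (-1, -3, 3): 33.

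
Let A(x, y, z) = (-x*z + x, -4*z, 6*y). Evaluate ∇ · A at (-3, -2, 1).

∂A₁/∂x = -z + 1
∂A₂/∂y = 0
∂A₃/∂z = 0
∇·A = -z + 1
At (-3, -2, 1): 0.

0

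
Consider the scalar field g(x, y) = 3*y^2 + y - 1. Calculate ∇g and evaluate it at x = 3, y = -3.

(0, -17)

∂g/∂x = 0
∂g/∂y = 6*y + 1
∇g = (0, 6*y + 1)
At (3, -3): (0, -17).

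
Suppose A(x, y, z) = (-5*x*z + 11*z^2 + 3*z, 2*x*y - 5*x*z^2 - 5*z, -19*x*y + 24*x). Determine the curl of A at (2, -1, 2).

(7, -6, -22)

(∇×A)₁ = ∂A₃/∂y − ∂A₂/∂z = 10*x*z - 19*x + 5
(∇×A)₂ = ∂A₁/∂z − ∂A₃/∂x = -5*x + 19*y + 22*z - 21
(∇×A)₃ = ∂A₂/∂x − ∂A₁/∂y = 2*y - 5*z^2
∇×A = (10*x*z - 19*x + 5, -5*x + 19*y + 22*z - 21, 2*y - 5*z^2)
At (2, -1, 2): (7, -6, -22).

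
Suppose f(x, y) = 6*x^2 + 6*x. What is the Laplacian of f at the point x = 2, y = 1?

∂²f/∂x² = 12
∂²f/∂y² = 0
∇²f = 12
At (2, 1): 12.

12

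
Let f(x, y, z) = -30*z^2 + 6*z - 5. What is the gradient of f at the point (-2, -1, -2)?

∂f/∂x = 0
∂f/∂y = 0
∂f/∂z = -60*z + 6
∇f = (0, 0, -60*z + 6)
At (-2, -1, -2): (0, 0, 126).

(0, 0, 126)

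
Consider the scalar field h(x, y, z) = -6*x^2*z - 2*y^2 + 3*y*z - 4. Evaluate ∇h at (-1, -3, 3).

(36, 21, -15)

∂h/∂x = -12*x*z
∂h/∂y = -4*y + 3*z
∂h/∂z = -6*x^2 + 3*y
∇h = (-12*x*z, -4*y + 3*z, -6*x^2 + 3*y)
At (-1, -3, 3): (36, 21, -15).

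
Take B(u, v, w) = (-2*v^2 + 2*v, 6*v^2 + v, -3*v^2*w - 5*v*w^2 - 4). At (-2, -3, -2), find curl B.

(∇×B)₁ = ∂B₃/∂v − ∂B₂/∂w = -6*v*w - 5*w^2
(∇×B)₂ = ∂B₁/∂w − ∂B₃/∂u = 0
(∇×B)₃ = ∂B₂/∂u − ∂B₁/∂v = 4*v - 2
∇×B = (-6*v*w - 5*w^2, 0, 4*v - 2)
At (-2, -3, -2): (-56, 0, -14).

(-56, 0, -14)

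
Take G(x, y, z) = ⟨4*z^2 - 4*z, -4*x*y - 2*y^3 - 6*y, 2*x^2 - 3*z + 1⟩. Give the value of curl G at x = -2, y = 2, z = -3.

(0, -20, -8)

(∇×G)₁ = ∂G₃/∂y − ∂G₂/∂z = 0
(∇×G)₂ = ∂G₁/∂z − ∂G₃/∂x = -4*x + 8*z - 4
(∇×G)₃ = ∂G₂/∂x − ∂G₁/∂y = -4*y
∇×G = (0, -4*x + 8*z - 4, -4*y)
At (-2, 2, -3): (0, -20, -8).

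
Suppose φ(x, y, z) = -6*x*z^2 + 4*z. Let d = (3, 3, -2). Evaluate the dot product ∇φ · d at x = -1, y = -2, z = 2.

∂φ/∂x = -6*z^2
∂φ/∂y = 0
∂φ/∂z = -12*x*z + 4
∇φ at (-1, -2, 2) = (-24, 0, 28)
∇φ · d = (-24)(3) + (0)(3) + (28)(-2) = -128

-128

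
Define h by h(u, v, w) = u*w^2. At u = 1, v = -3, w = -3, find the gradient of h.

∂h/∂u = w^2
∂h/∂v = 0
∂h/∂w = 2*u*w
∇h = (w^2, 0, 2*u*w)
At (1, -3, -3): (9, 0, -6).

(9, 0, -6)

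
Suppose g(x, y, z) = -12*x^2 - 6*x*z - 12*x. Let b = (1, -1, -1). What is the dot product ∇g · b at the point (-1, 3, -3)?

24

∂g/∂x = -24*x - 6*z - 12
∂g/∂y = 0
∂g/∂z = -6*x
∇g at (-1, 3, -3) = (30, 0, 6)
∇g · b = (30)(1) + (0)(-1) + (6)(-1) = 24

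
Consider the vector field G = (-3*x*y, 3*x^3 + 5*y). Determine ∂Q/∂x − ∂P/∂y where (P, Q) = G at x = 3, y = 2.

90

∂G₂/∂x = 9*x^2
∂G₁/∂y = -3*x
Scalar curl = 9*x^2 + 3*x
At (3, 2): 90.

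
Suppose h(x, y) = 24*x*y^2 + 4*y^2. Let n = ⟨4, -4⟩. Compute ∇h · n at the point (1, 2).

∂h/∂x = 24*y^2
∂h/∂y = 48*x*y + 8*y
∇h at (1, 2) = (96, 112)
∇h · n = (96)(4) + (112)(-4) = -64

-64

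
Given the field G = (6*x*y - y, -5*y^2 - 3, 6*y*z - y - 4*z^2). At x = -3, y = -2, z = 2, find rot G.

(∇×G)₁ = ∂G₃/∂y − ∂G₂/∂z = 6*z - 1
(∇×G)₂ = ∂G₁/∂z − ∂G₃/∂x = 0
(∇×G)₃ = ∂G₂/∂x − ∂G₁/∂y = -6*x + 1
∇×G = (6*z - 1, 0, -6*x + 1)
At (-3, -2, 2): (11, 0, 19).

(11, 0, 19)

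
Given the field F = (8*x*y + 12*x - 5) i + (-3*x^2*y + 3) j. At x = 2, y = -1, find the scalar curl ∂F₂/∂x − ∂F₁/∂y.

-4

∂F₂/∂x = -6*x*y
∂F₁/∂y = 8*x
Scalar curl = -6*x*y - 8*x
At (2, -1): -4.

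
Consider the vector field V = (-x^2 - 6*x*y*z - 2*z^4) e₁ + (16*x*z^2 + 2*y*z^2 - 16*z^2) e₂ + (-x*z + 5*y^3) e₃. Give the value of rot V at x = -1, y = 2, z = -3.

(-108, 225, 162)

(∇×V)₁ = ∂V₃/∂y − ∂V₂/∂z = -32*x*z + 15*y^2 - 4*y*z + 32*z
(∇×V)₂ = ∂V₁/∂z − ∂V₃/∂x = -6*x*y - 8*z^3 + z
(∇×V)₃ = ∂V₂/∂x − ∂V₁/∂y = 6*x*z + 16*z^2
∇×V = (-32*x*z + 15*y^2 - 4*y*z + 32*z, -6*x*y - 8*z^3 + z, 6*x*z + 16*z^2)
At (-1, 2, -3): (-108, 225, 162).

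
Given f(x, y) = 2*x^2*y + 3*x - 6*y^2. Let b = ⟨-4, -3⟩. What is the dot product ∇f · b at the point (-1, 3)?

∂f/∂x = 4*x*y + 3
∂f/∂y = 2*x^2 - 12*y
∇f at (-1, 3) = (-9, -34)
∇f · b = (-9)(-4) + (-34)(-3) = 138

138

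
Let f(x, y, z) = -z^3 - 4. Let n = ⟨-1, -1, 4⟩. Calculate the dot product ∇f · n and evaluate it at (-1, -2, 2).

-48

∂f/∂x = 0
∂f/∂y = 0
∂f/∂z = -3*z^2
∇f at (-1, -2, 2) = (0, 0, -12)
∇f · n = (0)(-1) + (0)(-1) + (-12)(4) = -48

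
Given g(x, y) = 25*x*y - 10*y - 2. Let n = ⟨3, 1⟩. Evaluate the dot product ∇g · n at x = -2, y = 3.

165

∂g/∂x = 25*y
∂g/∂y = 25*x - 10
∇g at (-2, 3) = (75, -60)
∇g · n = (75)(3) + (-60)(1) = 165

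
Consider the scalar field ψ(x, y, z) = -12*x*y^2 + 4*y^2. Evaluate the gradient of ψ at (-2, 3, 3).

(-108, 168, 0)

∂ψ/∂x = -12*y^2
∂ψ/∂y = -24*x*y + 8*y
∂ψ/∂z = 0
∇ψ = (-12*y^2, -24*x*y + 8*y, 0)
At (-2, 3, 3): (-108, 168, 0).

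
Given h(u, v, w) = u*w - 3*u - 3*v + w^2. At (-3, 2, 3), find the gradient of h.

∂h/∂u = w - 3
∂h/∂v = -3
∂h/∂w = u + 2*w
∇h = (w - 3, -3, u + 2*w)
At (-3, 2, 3): (0, -3, 3).

(0, -3, 3)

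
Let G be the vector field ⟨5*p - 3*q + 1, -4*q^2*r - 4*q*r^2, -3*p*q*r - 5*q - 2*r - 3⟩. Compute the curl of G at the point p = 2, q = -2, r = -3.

(77, 18, 3)

(∇×G)₁ = ∂G₃/∂q − ∂G₂/∂r = -3*p*r + 4*q^2 + 8*q*r - 5
(∇×G)₂ = ∂G₁/∂r − ∂G₃/∂p = 3*q*r
(∇×G)₃ = ∂G₂/∂p − ∂G₁/∂q = 3
∇×G = (-3*p*r + 4*q^2 + 8*q*r - 5, 3*q*r, 3)
At (2, -2, -3): (77, 18, 3).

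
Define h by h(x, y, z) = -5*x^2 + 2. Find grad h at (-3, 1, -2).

∂h/∂x = -10*x
∂h/∂y = 0
∂h/∂z = 0
∇h = (-10*x, 0, 0)
At (-3, 1, -2): (30, 0, 0).

(30, 0, 0)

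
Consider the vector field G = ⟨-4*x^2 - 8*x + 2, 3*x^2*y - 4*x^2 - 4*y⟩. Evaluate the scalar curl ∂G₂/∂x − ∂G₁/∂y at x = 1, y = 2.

4

∂G₂/∂x = 6*x*y - 8*x
∂G₁/∂y = 0
Scalar curl = 6*x*y - 8*x
At (1, 2): 4.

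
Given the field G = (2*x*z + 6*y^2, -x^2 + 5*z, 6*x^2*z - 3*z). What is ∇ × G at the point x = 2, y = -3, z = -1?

(∇×G)₁ = ∂G₃/∂y − ∂G₂/∂z = -5
(∇×G)₂ = ∂G₁/∂z − ∂G₃/∂x = -12*x*z + 2*x
(∇×G)₃ = ∂G₂/∂x − ∂G₁/∂y = -2*x - 12*y
∇×G = (-5, -12*x*z + 2*x, -2*x - 12*y)
At (2, -3, -1): (-5, 28, 32).

(-5, 28, 32)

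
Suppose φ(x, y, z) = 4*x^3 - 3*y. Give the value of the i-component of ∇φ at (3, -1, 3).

108

(∇φ)_1 = ∂φ/∂x = 12*x^2
At (3, -1, 3): 108.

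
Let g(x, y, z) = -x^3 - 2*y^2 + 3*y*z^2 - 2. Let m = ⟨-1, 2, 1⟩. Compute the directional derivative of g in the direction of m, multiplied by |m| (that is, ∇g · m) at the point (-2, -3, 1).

24

∂g/∂x = -3*x^2
∂g/∂y = -4*y + 3*z^2
∂g/∂z = 6*y*z
∇g at (-2, -3, 1) = (-12, 15, -18)
∇g · m = (-12)(-1) + (15)(2) + (-18)(1) = 24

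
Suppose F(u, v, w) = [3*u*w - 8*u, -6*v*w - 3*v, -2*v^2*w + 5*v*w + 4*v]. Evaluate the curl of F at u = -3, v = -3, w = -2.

(∇×F)₁ = ∂F₃/∂v − ∂F₂/∂w = -4*v*w + 6*v + 5*w + 4
(∇×F)₂ = ∂F₁/∂w − ∂F₃/∂u = 3*u
(∇×F)₃ = ∂F₂/∂u − ∂F₁/∂v = 0
∇×F = (-4*v*w + 6*v + 5*w + 4, 3*u, 0)
At (-3, -3, -2): (-48, -9, 0).

(-48, -9, 0)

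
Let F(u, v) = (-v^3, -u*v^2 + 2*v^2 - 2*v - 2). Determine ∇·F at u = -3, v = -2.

-22

∂F₁/∂u = 0
∂F₂/∂v = -2*u*v + 4*v - 2
∇·F = -2*u*v + 4*v - 2
At (-3, -2): -22.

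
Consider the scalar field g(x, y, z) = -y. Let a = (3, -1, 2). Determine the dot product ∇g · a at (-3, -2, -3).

∂g/∂x = 0
∂g/∂y = -1
∂g/∂z = 0
∇g at (-3, -2, -3) = (0, -1, 0)
∇g · a = (0)(3) + (-1)(-1) + (0)(2) = 1

1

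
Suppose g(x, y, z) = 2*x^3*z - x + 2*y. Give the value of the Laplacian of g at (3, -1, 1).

∂²g/∂x² = 12*x*z
∂²g/∂y² = 0
∂²g/∂z² = 0
∇²g = 12*x*z
At (3, -1, 1): 36.

36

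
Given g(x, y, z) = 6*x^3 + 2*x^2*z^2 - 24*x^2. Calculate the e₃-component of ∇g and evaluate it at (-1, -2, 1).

(∇g)_3 = ∂g/∂z = 4*x^2*z
At (-1, -2, 1): 4.

4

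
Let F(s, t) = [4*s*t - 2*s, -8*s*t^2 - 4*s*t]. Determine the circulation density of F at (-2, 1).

-4

∂F₂/∂s = -8*t^2 - 4*t
∂F₁/∂t = 4*s
Scalar curl = -4*s - 8*t^2 - 4*t
At (-2, 1): -4.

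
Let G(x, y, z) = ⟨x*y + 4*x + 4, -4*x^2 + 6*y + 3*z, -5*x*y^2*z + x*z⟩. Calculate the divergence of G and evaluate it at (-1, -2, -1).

∂G₁/∂x = y + 4
∂G₂/∂y = 6
∂G₃/∂z = -5*x*y^2 + x
∇·G = -5*x*y^2 + x + y + 10
At (-1, -2, -1): 27.

27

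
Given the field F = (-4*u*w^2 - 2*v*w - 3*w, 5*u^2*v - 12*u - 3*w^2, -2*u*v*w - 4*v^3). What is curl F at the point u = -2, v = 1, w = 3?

(∇×F)₁ = ∂F₃/∂v − ∂F₂/∂w = -2*u*w - 12*v^2 + 6*w
(∇×F)₂ = ∂F₁/∂w − ∂F₃/∂u = -8*u*w + 2*v*w - 2*v - 3
(∇×F)₃ = ∂F₂/∂u − ∂F₁/∂v = 10*u*v + 2*w - 12
∇×F = (-2*u*w - 12*v^2 + 6*w, -8*u*w + 2*v*w - 2*v - 3, 10*u*v + 2*w - 12)
At (-2, 1, 3): (18, 49, -26).

(18, 49, -26)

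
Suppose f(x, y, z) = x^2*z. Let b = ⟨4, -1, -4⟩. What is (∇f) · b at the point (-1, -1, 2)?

∂f/∂x = 2*x*z
∂f/∂y = 0
∂f/∂z = x^2
∇f at (-1, -1, 2) = (-4, 0, 1)
∇f · b = (-4)(4) + (0)(-1) + (1)(-4) = -20

-20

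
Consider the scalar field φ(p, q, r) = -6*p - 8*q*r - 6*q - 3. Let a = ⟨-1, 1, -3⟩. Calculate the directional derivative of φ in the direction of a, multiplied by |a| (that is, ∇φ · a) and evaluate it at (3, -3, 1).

∂φ/∂p = -6
∂φ/∂q = -8*r - 6
∂φ/∂r = -8*q
∇φ at (3, -3, 1) = (-6, -14, 24)
∇φ · a = (-6)(-1) + (-14)(1) + (24)(-3) = -80

-80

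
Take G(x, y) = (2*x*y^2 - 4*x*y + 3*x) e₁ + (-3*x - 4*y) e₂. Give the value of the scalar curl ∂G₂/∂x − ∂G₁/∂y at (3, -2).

∂G₂/∂x = -3
∂G₁/∂y = 4*x*y - 4*x
Scalar curl = -4*x*y + 4*x - 3
At (3, -2): 33.

33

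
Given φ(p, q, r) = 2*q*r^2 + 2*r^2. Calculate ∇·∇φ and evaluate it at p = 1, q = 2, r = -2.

∂²φ/∂p² = 0
∂²φ/∂q² = 0
∂²φ/∂r² = 4*(q + 1)
∇²φ = 4*q + 4
At (1, 2, -2): 12.

12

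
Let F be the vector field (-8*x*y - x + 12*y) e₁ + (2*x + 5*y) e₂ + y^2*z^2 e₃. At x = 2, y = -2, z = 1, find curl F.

(-4, 0, 6)

(∇×F)₁ = ∂F₃/∂y − ∂F₂/∂z = 2*y*z^2
(∇×F)₂ = ∂F₁/∂z − ∂F₃/∂x = 0
(∇×F)₃ = ∂F₂/∂x − ∂F₁/∂y = 8*x - 10
∇×F = (2*y*z^2, 0, 8*x - 10)
At (2, -2, 1): (-4, 0, 6).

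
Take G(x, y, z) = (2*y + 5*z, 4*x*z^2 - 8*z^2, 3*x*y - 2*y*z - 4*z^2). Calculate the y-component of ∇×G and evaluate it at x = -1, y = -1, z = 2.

(∇×G)_2 = ∂G₁/∂z − ∂G₃/∂x
= 5 − (3*y)
= -3*y + 5
At (-1, -1, 2): 8.

8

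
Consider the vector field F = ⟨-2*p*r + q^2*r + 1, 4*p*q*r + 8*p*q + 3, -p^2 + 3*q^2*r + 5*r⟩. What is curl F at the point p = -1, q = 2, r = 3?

(∇×F)₁ = ∂F₃/∂q − ∂F₂/∂r = -4*p*q + 6*q*r
(∇×F)₂ = ∂F₁/∂r − ∂F₃/∂p = q^2
(∇×F)₃ = ∂F₂/∂p − ∂F₁/∂q = 2*q*r + 8*q
∇×F = (-4*p*q + 6*q*r, q^2, 2*q*r + 8*q)
At (-1, 2, 3): (44, 4, 28).

(44, 4, 28)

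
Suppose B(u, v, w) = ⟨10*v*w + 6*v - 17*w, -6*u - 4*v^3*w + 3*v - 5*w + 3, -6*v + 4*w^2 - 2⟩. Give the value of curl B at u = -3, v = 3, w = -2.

(∇×B)₁ = ∂B₃/∂v − ∂B₂/∂w = 4*v^3 - 1
(∇×B)₂ = ∂B₁/∂w − ∂B₃/∂u = 10*v - 17
(∇×B)₃ = ∂B₂/∂u − ∂B₁/∂v = -10*w - 12
∇×B = (4*v^3 - 1, 10*v - 17, -10*w - 12)
At (-3, 3, -2): (107, 13, 8).

(107, 13, 8)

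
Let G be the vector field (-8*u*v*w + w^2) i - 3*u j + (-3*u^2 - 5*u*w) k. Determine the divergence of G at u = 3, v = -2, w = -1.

∂G₁/∂u = -8*v*w
∂G₂/∂v = 0
∂G₃/∂w = -5*u
∇·G = -5*u - 8*v*w
At (3, -2, -1): -31.

-31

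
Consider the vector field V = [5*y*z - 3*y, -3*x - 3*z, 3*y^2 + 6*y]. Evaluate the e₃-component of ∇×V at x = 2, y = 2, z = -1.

(∇×V)_3 = ∂V₂/∂x − ∂V₁/∂y
= -3 − (5*z - 3)
= -5*z
At (2, 2, -1): 5.

5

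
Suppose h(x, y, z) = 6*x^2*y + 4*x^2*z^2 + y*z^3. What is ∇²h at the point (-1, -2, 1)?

∂²h/∂x² = 4*(3*y + 2*z^2)
∂²h/∂y² = 0
∂²h/∂z² = 2*(4*x^2 + 3*y*z)
∇²h = 8*x^2 + 6*y*z + 12*y + 8*z^2
At (-1, -2, 1): -20.

-20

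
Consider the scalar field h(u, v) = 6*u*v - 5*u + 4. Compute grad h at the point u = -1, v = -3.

∂h/∂u = 6*v - 5
∂h/∂v = 6*u
∇h = (6*v - 5, 6*u)
At (-1, -3): (-23, -6).

(-23, -6)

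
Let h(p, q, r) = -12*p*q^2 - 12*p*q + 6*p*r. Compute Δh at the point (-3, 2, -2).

72

∂²h/∂p² = 0
∂²h/∂q² = -24*p
∂²h/∂r² = 0
∇²h = -24*p
At (-3, 2, -2): 72.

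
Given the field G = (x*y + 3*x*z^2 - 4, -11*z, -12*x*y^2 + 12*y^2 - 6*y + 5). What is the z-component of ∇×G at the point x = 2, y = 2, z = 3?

-2

(∇×G)_3 = ∂G₂/∂x − ∂G₁/∂y
= 0 − (x)
= -x
At (2, 2, 3): -2.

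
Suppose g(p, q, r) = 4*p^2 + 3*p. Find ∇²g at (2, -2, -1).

∂²g/∂p² = 8
∂²g/∂q² = 0
∂²g/∂r² = 0
∇²g = 8
At (2, -2, -1): 8.

8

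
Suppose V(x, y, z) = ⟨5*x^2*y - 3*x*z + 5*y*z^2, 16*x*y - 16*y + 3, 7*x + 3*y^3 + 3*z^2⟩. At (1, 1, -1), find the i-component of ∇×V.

(∇×V)_1 = ∂V₃/∂y − ∂V₂/∂z
= 9*y^2 − (0)
= 9*y^2
At (1, 1, -1): 9.

9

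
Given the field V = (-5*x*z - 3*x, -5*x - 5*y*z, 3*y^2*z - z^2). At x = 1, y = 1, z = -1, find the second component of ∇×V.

-5

(∇×V)_2 = ∂V₁/∂z − ∂V₃/∂x
= -5*x − (0)
= -5*x
At (1, 1, -1): -5.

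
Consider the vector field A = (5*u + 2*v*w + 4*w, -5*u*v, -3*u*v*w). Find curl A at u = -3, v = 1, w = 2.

(∇×A)₁ = ∂A₃/∂v − ∂A₂/∂w = -3*u*w
(∇×A)₂ = ∂A₁/∂w − ∂A₃/∂u = 3*v*w + 2*v + 4
(∇×A)₃ = ∂A₂/∂u − ∂A₁/∂v = -5*v - 2*w
∇×A = (-3*u*w, 3*v*w + 2*v + 4, -5*v - 2*w)
At (-3, 1, 2): (18, 12, -9).

(18, 12, -9)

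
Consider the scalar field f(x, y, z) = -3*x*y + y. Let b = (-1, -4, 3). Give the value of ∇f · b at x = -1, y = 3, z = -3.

-7

∂f/∂x = -3*y
∂f/∂y = -3*x + 1
∂f/∂z = 0
∇f at (-1, 3, -3) = (-9, 4, 0)
∇f · b = (-9)(-1) + (4)(-4) + (0)(3) = -7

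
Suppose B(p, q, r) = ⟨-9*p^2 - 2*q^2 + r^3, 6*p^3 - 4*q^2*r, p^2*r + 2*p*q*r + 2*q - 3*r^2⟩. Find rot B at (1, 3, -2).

(∇×B)₁ = ∂B₃/∂q − ∂B₂/∂r = 2*p*r + 4*q^2 + 2
(∇×B)₂ = ∂B₁/∂r − ∂B₃/∂p = -2*p*r - 2*q*r + 3*r^2
(∇×B)₃ = ∂B₂/∂p − ∂B₁/∂q = 18*p^2 + 4*q
∇×B = (2*p*r + 4*q^2 + 2, -2*p*r - 2*q*r + 3*r^2, 18*p^2 + 4*q)
At (1, 3, -2): (34, 28, 30).

(34, 28, 30)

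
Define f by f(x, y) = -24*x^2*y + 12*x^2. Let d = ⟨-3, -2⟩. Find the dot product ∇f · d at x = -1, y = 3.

-312

∂f/∂x = -48*x*y + 24*x
∂f/∂y = -24*x^2
∇f at (-1, 3) = (120, -24)
∇f · d = (120)(-3) + (-24)(-2) = -312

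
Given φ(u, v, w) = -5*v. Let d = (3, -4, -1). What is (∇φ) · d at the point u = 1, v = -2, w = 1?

20

∂φ/∂u = 0
∂φ/∂v = -5
∂φ/∂w = 0
∇φ at (1, -2, 1) = (0, -5, 0)
∇φ · d = (0)(3) + (-5)(-4) + (0)(-1) = 20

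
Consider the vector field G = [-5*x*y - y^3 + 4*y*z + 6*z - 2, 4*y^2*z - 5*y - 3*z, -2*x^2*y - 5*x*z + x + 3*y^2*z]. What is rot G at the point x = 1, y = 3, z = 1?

(∇×G)₁ = ∂G₃/∂y − ∂G₂/∂z = -2*x^2 - 4*y^2 + 6*y*z + 3
(∇×G)₂ = ∂G₁/∂z − ∂G₃/∂x = 4*x*y + 4*y + 5*z + 5
(∇×G)₃ = ∂G₂/∂x − ∂G₁/∂y = 5*x + 3*y^2 - 4*z
∇×G = (-2*x^2 - 4*y^2 + 6*y*z + 3, 4*x*y + 4*y + 5*z + 5, 5*x + 3*y^2 - 4*z)
At (1, 3, 1): (-17, 34, 28).

(-17, 34, 28)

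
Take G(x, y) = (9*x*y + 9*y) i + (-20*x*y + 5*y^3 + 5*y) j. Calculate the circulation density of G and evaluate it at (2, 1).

∂G₂/∂x = -20*y
∂G₁/∂y = 9*x + 9
Scalar curl = -9*x - 20*y - 9
At (2, 1): -47.

-47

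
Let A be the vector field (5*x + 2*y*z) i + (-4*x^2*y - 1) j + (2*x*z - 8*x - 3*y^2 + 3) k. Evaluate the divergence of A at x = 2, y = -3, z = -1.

∂A₁/∂x = 5
∂A₂/∂y = -4*x^2
∂A₃/∂z = 2*x
∇·A = -4*x^2 + 2*x + 5
At (2, -3, -1): -7.

-7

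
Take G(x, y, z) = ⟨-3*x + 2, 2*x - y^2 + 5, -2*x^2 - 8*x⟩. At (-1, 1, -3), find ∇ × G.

(0, 4, 2)

(∇×G)₁ = ∂G₃/∂y − ∂G₂/∂z = 0
(∇×G)₂ = ∂G₁/∂z − ∂G₃/∂x = 4*x + 8
(∇×G)₃ = ∂G₂/∂x − ∂G₁/∂y = 2
∇×G = (0, 4*x + 8, 2)
At (-1, 1, -3): (0, 4, 2).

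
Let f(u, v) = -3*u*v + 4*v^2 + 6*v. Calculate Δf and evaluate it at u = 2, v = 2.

∂²f/∂u² = 0
∂²f/∂v² = 8
∇²f = 8
At (2, 2): 8.

8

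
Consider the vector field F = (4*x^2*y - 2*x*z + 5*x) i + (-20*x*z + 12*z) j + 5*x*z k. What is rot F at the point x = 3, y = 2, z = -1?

(∇×F)₁ = ∂F₃/∂y − ∂F₂/∂z = 20*x - 12
(∇×F)₂ = ∂F₁/∂z − ∂F₃/∂x = -2*x - 5*z
(∇×F)₃ = ∂F₂/∂x − ∂F₁/∂y = -4*x^2 - 20*z
∇×F = (20*x - 12, -2*x - 5*z, -4*x^2 - 20*z)
At (3, 2, -1): (48, -1, -16).

(48, -1, -16)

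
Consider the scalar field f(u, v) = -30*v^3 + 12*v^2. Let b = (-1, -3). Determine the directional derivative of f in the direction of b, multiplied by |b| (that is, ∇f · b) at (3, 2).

∂f/∂u = 0
∂f/∂v = -90*v^2 + 24*v
∇f at (3, 2) = (0, -312)
∇f · b = (0)(-1) + (-312)(-3) = 936

936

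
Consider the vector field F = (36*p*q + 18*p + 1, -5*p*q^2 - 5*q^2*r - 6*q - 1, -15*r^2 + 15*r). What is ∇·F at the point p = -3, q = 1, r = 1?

∂F₁/∂p = 36*q + 18
∂F₂/∂q = -10*p*q - 10*q*r - 6
∂F₃/∂r = -30*r + 15
∇·F = -10*p*q - 10*q*r + 36*q - 30*r + 27
At (-3, 1, 1): 53.

53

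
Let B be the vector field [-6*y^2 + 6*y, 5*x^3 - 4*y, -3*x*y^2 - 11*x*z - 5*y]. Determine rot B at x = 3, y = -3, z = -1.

(49, 16, 93)

(∇×B)₁ = ∂B₃/∂y − ∂B₂/∂z = -6*x*y - 5
(∇×B)₂ = ∂B₁/∂z − ∂B₃/∂x = 3*y^2 + 11*z
(∇×B)₃ = ∂B₂/∂x − ∂B₁/∂y = 15*x^2 + 12*y - 6
∇×B = (-6*x*y - 5, 3*y^2 + 11*z, 15*x^2 + 12*y - 6)
At (3, -3, -1): (49, 16, 93).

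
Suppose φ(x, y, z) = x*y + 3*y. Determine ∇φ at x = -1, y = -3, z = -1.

∂φ/∂x = y
∂φ/∂y = x + 3
∂φ/∂z = 0
∇φ = (y, x + 3, 0)
At (-1, -3, -1): (-3, 2, 0).

(-3, 2, 0)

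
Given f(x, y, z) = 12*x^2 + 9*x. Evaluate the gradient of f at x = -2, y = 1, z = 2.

∂f/∂x = 24*x + 9
∂f/∂y = 0
∂f/∂z = 0
∇f = (24*x + 9, 0, 0)
At (-2, 1, 2): (-39, 0, 0).

(-39, 0, 0)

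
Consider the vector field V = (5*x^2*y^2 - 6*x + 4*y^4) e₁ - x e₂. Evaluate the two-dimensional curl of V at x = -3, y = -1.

∂V₂/∂x = -1
∂V₁/∂y = 10*x^2*y + 16*y^3
Scalar curl = -10*x^2*y - 16*y^3 - 1
At (-3, -1): 105.

105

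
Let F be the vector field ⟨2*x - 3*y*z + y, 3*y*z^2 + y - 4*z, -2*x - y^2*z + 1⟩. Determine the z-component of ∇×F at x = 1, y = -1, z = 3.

(∇×F)_3 = ∂F₂/∂x − ∂F₁/∂y
= 0 − (-3*z + 1)
= 3*z - 1
At (1, -1, 3): 8.

8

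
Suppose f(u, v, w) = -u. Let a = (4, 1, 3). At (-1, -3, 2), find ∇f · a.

∂f/∂u = -1
∂f/∂v = 0
∂f/∂w = 0
∇f at (-1, -3, 2) = (-1, 0, 0)
∇f · a = (-1)(4) + (0)(1) + (0)(3) = -4

-4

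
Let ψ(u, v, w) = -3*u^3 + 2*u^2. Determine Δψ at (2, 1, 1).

∂²ψ/∂u² = 2*(-9*u + 2)
∂²ψ/∂v² = 0
∂²ψ/∂w² = 0
∇²ψ = -18*u + 4
At (2, 1, 1): -32.

-32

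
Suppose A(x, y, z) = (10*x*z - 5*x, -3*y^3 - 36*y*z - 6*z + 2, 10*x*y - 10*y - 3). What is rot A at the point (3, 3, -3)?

(∇×A)₁ = ∂A₃/∂y − ∂A₂/∂z = 10*x + 36*y - 4
(∇×A)₂ = ∂A₁/∂z − ∂A₃/∂x = 10*x - 10*y
(∇×A)₃ = ∂A₂/∂x − ∂A₁/∂y = 0
∇×A = (10*x + 36*y - 4, 10*x - 10*y, 0)
At (3, 3, -3): (134, 0, 0).

(134, 0, 0)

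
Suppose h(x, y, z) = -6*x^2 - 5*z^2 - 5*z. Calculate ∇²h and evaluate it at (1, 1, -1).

-22

∂²h/∂x² = -12
∂²h/∂y² = 0
∂²h/∂z² = -10
∇²h = -22
At (1, 1, -1): -22.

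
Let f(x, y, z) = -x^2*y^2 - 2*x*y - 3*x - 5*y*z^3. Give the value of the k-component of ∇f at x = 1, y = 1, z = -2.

-60

(∇f)_3 = ∂f/∂z = -15*y*z^2
At (1, 1, -2): -60.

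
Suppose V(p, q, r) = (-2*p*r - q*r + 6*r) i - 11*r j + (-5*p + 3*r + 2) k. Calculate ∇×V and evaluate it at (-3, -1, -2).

(∇×V)₁ = ∂V₃/∂q − ∂V₂/∂r = 11
(∇×V)₂ = ∂V₁/∂r − ∂V₃/∂p = -2*p - q + 11
(∇×V)₃ = ∂V₂/∂p − ∂V₁/∂q = r
∇×V = (11, -2*p - q + 11, r)
At (-3, -1, -2): (11, 18, -2).

(11, 18, -2)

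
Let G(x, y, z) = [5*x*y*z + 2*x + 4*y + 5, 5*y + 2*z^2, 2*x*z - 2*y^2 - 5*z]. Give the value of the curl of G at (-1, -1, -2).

(12, 9, -14)

(∇×G)₁ = ∂G₃/∂y − ∂G₂/∂z = -4*y - 4*z
(∇×G)₂ = ∂G₁/∂z − ∂G₃/∂x = 5*x*y - 2*z
(∇×G)₃ = ∂G₂/∂x − ∂G₁/∂y = -5*x*z - 4
∇×G = (-4*y - 4*z, 5*x*y - 2*z, -5*x*z - 4)
At (-1, -1, -2): (12, 9, -14).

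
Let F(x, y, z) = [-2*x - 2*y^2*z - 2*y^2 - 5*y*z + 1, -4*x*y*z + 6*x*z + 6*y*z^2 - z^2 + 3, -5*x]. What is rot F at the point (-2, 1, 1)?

(∇×F)₁ = ∂F₃/∂y − ∂F₂/∂z = 4*x*y - 6*x - 12*y*z + 2*z
(∇×F)₂ = ∂F₁/∂z − ∂F₃/∂x = -2*y^2 - 5*y + 5
(∇×F)₃ = ∂F₂/∂x − ∂F₁/∂y = 4*y + 11*z
∇×F = (4*x*y - 6*x - 12*y*z + 2*z, -2*y^2 - 5*y + 5, 4*y + 11*z)
At (-2, 1, 1): (-6, -2, 15).

(-6, -2, 15)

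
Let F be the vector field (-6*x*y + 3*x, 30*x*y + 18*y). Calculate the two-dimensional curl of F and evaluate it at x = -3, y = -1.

-48

∂F₂/∂x = 30*y
∂F₁/∂y = -6*x
Scalar curl = 6*x + 30*y
At (-3, -1): -48.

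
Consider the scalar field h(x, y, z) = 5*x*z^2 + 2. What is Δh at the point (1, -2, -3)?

∂²h/∂x² = 0
∂²h/∂y² = 0
∂²h/∂z² = 10*x
∇²h = 10*x
At (1, -2, -3): 10.

10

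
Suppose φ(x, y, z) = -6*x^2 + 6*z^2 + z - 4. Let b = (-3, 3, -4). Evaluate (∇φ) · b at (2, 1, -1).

∂φ/∂x = -12*x
∂φ/∂y = 0
∂φ/∂z = 12*z + 1
∇φ at (2, 1, -1) = (-24, 0, -11)
∇φ · b = (-24)(-3) + (0)(3) + (-11)(-4) = 116

116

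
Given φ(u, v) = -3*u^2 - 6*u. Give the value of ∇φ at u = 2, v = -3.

∂φ/∂u = -6*u - 6
∂φ/∂v = 0
∇φ = (-6*u - 6, 0)
At (2, -3): (-18, 0).

(-18, 0)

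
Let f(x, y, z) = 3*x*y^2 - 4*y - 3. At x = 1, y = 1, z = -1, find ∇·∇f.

∂²f/∂x² = 0
∂²f/∂y² = 6*x
∂²f/∂z² = 0
∇²f = 6*x
At (1, 1, -1): 6.

6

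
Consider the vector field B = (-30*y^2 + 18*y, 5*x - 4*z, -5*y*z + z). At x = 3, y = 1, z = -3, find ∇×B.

(∇×B)₁ = ∂B₃/∂y − ∂B₂/∂z = -5*z + 4
(∇×B)₂ = ∂B₁/∂z − ∂B₃/∂x = 0
(∇×B)₃ = ∂B₂/∂x − ∂B₁/∂y = 60*y - 13
∇×B = (-5*z + 4, 0, 60*y - 13)
At (3, 1, -3): (19, 0, 47).

(19, 0, 47)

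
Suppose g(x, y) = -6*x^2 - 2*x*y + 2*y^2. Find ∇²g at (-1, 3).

∂²g/∂x² = -12
∂²g/∂y² = 4
∇²g = -8
At (-1, 3): -8.

-8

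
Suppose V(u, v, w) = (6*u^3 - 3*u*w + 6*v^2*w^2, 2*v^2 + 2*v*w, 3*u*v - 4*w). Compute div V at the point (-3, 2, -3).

169

∂V₁/∂u = 18*u^2 - 3*w
∂V₂/∂v = 4*v + 2*w
∂V₃/∂w = -4
∇·V = 18*u^2 + 4*v - w - 4
At (-3, 2, -3): 169.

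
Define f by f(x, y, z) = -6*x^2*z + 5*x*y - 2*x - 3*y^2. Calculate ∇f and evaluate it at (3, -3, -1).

(19, 33, -54)

∂f/∂x = -12*x*z + 5*y - 2
∂f/∂y = 5*x - 6*y
∂f/∂z = -6*x^2
∇f = (-12*x*z + 5*y - 2, 5*x - 6*y, -6*x^2)
At (3, -3, -1): (19, 33, -54).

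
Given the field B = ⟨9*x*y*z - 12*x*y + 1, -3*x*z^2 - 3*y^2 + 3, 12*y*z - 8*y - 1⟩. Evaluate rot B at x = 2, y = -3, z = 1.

(∇×B)₁ = ∂B₃/∂y − ∂B₂/∂z = 6*x*z + 12*z - 8
(∇×B)₂ = ∂B₁/∂z − ∂B₃/∂x = 9*x*y
(∇×B)₃ = ∂B₂/∂x − ∂B₁/∂y = -9*x*z + 12*x - 3*z^2
∇×B = (6*x*z + 12*z - 8, 9*x*y, -9*x*z + 12*x - 3*z^2)
At (2, -3, 1): (16, -54, 3).

(16, -54, 3)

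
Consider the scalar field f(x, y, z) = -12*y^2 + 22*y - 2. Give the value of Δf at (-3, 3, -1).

∂²f/∂x² = 0
∂²f/∂y² = -24
∂²f/∂z² = 0
∇²f = -24
At (-3, 3, -1): -24.

-24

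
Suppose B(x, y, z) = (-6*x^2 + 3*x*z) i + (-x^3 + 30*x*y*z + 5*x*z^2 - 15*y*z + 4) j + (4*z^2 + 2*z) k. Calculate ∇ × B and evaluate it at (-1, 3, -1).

(∇×B)₁ = ∂B₃/∂y − ∂B₂/∂z = -30*x*y - 10*x*z + 15*y
(∇×B)₂ = ∂B₁/∂z − ∂B₃/∂x = 3*x
(∇×B)₃ = ∂B₂/∂x − ∂B₁/∂y = -3*x^2 + 30*y*z + 5*z^2
∇×B = (-30*x*y - 10*x*z + 15*y, 3*x, -3*x^2 + 30*y*z + 5*z^2)
At (-1, 3, -1): (125, -3, -88).

(125, -3, -88)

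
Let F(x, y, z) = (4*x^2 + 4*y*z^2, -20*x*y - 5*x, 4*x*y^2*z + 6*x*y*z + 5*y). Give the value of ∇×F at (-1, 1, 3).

(∇×F)₁ = ∂F₃/∂y − ∂F₂/∂z = 8*x*y*z + 6*x*z + 5
(∇×F)₂ = ∂F₁/∂z − ∂F₃/∂x = -4*y^2*z + 2*y*z
(∇×F)₃ = ∂F₂/∂x − ∂F₁/∂y = -20*y - 4*z^2 - 5
∇×F = (8*x*y*z + 6*x*z + 5, -4*y^2*z + 2*y*z, -20*y - 4*z^2 - 5)
At (-1, 1, 3): (-37, -6, -61).

(-37, -6, -61)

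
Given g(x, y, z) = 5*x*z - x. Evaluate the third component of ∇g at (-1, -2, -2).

(∇g)_3 = ∂g/∂z = 5*x
At (-1, -2, -2): -5.

-5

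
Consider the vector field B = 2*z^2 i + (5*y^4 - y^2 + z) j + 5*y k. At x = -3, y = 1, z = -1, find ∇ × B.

(∇×B)₁ = ∂B₃/∂y − ∂B₂/∂z = 4
(∇×B)₂ = ∂B₁/∂z − ∂B₃/∂x = 4*z
(∇×B)₃ = ∂B₂/∂x − ∂B₁/∂y = 0
∇×B = (4, 4*z, 0)
At (-3, 1, -1): (4, -4, 0).

(4, -4, 0)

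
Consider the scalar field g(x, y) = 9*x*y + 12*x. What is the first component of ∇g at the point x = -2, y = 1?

21

(∇g)_1 = ∂g/∂x = 9*y + 12
At (-2, 1): 21.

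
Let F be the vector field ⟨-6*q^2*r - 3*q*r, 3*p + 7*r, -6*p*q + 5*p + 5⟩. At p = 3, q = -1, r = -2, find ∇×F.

(∇×F)₁ = ∂F₃/∂q − ∂F₂/∂r = -6*p - 7
(∇×F)₂ = ∂F₁/∂r − ∂F₃/∂p = -6*q^2 + 3*q - 5
(∇×F)₃ = ∂F₂/∂p − ∂F₁/∂q = 12*q*r + 3*r + 3
∇×F = (-6*p - 7, -6*q^2 + 3*q - 5, 12*q*r + 3*r + 3)
At (3, -1, -2): (-25, -14, 21).

(-25, -14, 21)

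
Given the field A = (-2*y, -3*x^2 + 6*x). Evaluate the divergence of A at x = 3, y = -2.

∂A₁/∂x = 0
∂A₂/∂y = 0
∇·A = 0
At (3, -2): 0.

0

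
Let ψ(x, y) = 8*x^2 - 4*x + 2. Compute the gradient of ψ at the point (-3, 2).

∂ψ/∂x = 16*x - 4
∂ψ/∂y = 0
∇ψ = (16*x - 4, 0)
At (-3, 2): (-52, 0).

(-52, 0)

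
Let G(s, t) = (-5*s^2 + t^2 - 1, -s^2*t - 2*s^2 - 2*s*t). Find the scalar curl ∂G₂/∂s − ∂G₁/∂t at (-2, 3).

8

∂G₂/∂s = -2*s*t - 4*s - 2*t
∂G₁/∂t = 2*t
Scalar curl = -2*s*t - 4*s - 4*t
At (-2, 3): 8.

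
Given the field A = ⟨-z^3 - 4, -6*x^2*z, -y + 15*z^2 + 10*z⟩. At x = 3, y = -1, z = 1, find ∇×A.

(∇×A)₁ = ∂A₃/∂y − ∂A₂/∂z = 6*x^2 - 1
(∇×A)₂ = ∂A₁/∂z − ∂A₃/∂x = -3*z^2
(∇×A)₃ = ∂A₂/∂x − ∂A₁/∂y = -12*x*z
∇×A = (6*x^2 - 1, -3*z^2, -12*x*z)
At (3, -1, 1): (53, -3, -36).

(53, -3, -36)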